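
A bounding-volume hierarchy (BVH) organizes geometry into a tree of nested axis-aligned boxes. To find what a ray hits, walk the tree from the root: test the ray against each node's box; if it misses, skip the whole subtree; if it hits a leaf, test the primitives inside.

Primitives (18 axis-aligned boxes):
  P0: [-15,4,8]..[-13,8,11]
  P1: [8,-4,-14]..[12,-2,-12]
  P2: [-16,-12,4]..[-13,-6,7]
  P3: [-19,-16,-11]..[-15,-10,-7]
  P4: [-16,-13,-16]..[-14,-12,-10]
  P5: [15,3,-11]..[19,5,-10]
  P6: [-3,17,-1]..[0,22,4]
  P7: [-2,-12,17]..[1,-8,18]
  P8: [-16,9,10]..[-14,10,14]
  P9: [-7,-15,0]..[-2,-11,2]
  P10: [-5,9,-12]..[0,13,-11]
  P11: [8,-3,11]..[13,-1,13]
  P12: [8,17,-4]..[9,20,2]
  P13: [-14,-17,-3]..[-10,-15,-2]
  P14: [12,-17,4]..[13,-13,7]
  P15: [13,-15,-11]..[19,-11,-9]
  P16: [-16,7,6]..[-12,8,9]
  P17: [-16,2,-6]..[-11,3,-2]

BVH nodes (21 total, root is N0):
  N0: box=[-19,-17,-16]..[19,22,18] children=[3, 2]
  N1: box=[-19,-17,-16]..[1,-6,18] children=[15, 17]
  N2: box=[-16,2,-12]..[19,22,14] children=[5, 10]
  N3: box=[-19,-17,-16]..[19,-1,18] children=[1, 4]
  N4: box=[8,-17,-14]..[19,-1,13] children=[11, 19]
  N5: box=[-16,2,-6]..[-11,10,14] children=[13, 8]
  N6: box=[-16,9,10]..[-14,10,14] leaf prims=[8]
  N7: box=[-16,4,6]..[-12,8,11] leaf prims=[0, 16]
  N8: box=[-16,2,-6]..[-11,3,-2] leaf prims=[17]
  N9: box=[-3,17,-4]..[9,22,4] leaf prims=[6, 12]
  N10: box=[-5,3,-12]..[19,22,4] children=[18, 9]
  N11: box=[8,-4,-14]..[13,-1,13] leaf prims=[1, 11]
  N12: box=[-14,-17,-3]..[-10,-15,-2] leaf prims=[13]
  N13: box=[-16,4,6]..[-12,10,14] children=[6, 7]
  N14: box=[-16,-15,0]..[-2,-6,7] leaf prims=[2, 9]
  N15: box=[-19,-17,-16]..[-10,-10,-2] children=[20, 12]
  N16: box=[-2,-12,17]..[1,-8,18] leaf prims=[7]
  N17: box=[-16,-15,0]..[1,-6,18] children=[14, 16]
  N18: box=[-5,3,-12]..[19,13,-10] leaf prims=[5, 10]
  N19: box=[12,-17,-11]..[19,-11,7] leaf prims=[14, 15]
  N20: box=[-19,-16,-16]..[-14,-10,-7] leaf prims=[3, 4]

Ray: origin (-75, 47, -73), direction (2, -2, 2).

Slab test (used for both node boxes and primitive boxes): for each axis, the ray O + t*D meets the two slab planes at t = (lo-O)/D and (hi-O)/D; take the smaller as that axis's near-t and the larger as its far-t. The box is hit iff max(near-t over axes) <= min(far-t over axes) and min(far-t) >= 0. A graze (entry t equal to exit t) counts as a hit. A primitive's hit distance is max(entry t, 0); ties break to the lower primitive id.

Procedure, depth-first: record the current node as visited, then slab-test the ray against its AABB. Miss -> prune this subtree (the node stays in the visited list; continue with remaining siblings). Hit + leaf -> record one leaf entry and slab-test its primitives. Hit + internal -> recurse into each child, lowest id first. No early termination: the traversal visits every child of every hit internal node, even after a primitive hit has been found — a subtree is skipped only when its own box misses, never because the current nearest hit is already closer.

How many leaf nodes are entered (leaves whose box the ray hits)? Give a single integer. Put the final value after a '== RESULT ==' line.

Walk:
N0 x:[28,47] y:[25/2,32] z:[57/2,91/2] -> hit [57/2,32], descend [2, 3]
  N2 x:[59/2,47] y:[25/2,45/2] z:[61/2,87/2] -> miss, prune
  N3 x:[28,47] y:[24,32] z:[57/2,91/2] -> hit [57/2,32], descend [1, 4]
    N1 x:[28,38] y:[53/2,32] z:[57/2,91/2] -> hit [57/2,32], descend [15, 17]
      N15 x:[28,65/2] y:[57/2,32] z:[57/2,71/2] -> hit [57/2,32], descend [12, 20]
        N12 x:[61/2,65/2] y:[31,32] z:[35,71/2] -> miss, prune
        N20 x:[28,61/2] y:[57/2,63/2] z:[57/2,33] -> hit [57/2,61/2] leaf, test {P3(miss), P4@t=59/2}
      N17 x:[59/2,38] y:[53/2,31] z:[73/2,91/2] -> miss, prune
    N4 x:[83/2,47] y:[24,32] z:[59/2,43] -> miss, prune

9 AABB tests over nodes [0, 2, 3, 1, 15, 12, 20, 17, 4]; 1 leaf entered; closest P4.

== RESULT ==
1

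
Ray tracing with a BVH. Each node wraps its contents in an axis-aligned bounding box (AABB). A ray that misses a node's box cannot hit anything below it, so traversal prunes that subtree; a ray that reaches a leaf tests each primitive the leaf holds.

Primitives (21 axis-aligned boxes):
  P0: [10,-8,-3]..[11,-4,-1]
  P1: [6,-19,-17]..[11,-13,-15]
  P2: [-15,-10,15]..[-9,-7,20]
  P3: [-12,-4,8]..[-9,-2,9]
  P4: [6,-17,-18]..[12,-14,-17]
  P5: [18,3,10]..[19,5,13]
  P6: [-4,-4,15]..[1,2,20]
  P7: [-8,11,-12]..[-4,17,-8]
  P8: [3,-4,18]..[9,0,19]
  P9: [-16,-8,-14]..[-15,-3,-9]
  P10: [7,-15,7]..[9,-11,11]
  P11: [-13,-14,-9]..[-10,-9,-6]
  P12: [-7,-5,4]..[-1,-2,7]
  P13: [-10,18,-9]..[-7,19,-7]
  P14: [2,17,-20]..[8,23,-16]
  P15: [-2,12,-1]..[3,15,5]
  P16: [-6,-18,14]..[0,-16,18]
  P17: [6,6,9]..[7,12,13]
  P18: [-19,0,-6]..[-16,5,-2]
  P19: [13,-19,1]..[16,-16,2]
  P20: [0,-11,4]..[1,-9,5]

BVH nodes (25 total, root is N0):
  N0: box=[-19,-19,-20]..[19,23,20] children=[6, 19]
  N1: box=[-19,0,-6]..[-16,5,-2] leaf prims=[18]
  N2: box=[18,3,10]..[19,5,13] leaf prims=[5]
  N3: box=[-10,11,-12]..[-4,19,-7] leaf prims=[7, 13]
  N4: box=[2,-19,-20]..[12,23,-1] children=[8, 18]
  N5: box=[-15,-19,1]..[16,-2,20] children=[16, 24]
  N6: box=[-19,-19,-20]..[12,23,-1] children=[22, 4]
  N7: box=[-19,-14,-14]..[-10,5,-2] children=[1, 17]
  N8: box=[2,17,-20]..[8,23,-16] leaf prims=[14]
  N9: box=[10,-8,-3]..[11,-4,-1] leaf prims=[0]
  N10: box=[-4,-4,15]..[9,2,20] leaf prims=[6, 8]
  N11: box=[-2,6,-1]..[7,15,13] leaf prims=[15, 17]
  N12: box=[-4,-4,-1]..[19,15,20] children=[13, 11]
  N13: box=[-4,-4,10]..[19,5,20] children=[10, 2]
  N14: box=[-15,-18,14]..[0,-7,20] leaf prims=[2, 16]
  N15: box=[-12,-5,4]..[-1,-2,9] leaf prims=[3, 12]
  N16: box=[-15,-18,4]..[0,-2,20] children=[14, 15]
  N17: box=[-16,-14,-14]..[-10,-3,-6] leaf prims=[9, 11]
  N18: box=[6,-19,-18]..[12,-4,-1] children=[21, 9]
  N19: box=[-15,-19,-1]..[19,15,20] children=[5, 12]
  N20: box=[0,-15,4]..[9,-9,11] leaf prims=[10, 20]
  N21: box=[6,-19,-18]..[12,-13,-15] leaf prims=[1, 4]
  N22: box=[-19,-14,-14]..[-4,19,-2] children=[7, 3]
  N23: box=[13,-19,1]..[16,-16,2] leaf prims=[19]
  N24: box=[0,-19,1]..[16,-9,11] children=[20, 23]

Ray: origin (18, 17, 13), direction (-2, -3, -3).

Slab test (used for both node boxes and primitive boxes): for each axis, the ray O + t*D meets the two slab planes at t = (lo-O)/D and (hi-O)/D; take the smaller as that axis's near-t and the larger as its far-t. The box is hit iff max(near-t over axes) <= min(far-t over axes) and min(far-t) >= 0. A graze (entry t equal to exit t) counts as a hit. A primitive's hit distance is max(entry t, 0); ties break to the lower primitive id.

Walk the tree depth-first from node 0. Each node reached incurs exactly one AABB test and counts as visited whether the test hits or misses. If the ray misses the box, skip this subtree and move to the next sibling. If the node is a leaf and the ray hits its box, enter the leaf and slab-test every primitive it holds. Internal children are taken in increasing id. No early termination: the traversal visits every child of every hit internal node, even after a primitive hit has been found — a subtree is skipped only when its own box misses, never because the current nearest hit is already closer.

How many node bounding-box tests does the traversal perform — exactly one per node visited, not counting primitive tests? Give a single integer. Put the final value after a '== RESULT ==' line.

Trace the traversal:
N0 x:[-1/2,37/2] y:[-2,12] z:[-7/3,11] -> hit [-1/2,11], descend [6, 19]
  N6 x:[3,37/2] y:[-2,12] z:[14/3,11] -> hit [14/3,11], descend [4, 22]
    N4 x:[3,8] y:[-2,12] z:[14/3,11] -> hit [14/3,8], descend [8, 18]
      N8 x:[5,8] y:[-2,0] z:[29/3,11] -> miss, prune
      N18 x:[3,6] y:[7,12] z:[14/3,31/3] -> miss, prune
    N22 x:[11,37/2] y:[-2/3,31/3] z:[5,9] -> miss, prune
  N19 x:[-1/2,33/2] y:[2/3,12] z:[-7/3,14/3] -> hit [2/3,14/3], descend [5, 12]
    N5 x:[1,33/2] y:[19/3,12] z:[-7/3,4] -> miss, prune
    N12 x:[-1/2,11] y:[2/3,7] z:[-7/3,14/3] -> hit [2/3,14/3], descend [11, 13]
      N11 x:[11/2,10] y:[2/3,11/3] z:[0,14/3] -> miss, prune
      N13 x:[-1/2,11] y:[4,7] z:[-7/3,1] -> miss, prune

Visited [0, 6, 4, 8, 18, 22, 19, 5, 12, 11, 13]. Tests: 11 box, 0 leaf. Nearest: miss.

== RESULT ==
11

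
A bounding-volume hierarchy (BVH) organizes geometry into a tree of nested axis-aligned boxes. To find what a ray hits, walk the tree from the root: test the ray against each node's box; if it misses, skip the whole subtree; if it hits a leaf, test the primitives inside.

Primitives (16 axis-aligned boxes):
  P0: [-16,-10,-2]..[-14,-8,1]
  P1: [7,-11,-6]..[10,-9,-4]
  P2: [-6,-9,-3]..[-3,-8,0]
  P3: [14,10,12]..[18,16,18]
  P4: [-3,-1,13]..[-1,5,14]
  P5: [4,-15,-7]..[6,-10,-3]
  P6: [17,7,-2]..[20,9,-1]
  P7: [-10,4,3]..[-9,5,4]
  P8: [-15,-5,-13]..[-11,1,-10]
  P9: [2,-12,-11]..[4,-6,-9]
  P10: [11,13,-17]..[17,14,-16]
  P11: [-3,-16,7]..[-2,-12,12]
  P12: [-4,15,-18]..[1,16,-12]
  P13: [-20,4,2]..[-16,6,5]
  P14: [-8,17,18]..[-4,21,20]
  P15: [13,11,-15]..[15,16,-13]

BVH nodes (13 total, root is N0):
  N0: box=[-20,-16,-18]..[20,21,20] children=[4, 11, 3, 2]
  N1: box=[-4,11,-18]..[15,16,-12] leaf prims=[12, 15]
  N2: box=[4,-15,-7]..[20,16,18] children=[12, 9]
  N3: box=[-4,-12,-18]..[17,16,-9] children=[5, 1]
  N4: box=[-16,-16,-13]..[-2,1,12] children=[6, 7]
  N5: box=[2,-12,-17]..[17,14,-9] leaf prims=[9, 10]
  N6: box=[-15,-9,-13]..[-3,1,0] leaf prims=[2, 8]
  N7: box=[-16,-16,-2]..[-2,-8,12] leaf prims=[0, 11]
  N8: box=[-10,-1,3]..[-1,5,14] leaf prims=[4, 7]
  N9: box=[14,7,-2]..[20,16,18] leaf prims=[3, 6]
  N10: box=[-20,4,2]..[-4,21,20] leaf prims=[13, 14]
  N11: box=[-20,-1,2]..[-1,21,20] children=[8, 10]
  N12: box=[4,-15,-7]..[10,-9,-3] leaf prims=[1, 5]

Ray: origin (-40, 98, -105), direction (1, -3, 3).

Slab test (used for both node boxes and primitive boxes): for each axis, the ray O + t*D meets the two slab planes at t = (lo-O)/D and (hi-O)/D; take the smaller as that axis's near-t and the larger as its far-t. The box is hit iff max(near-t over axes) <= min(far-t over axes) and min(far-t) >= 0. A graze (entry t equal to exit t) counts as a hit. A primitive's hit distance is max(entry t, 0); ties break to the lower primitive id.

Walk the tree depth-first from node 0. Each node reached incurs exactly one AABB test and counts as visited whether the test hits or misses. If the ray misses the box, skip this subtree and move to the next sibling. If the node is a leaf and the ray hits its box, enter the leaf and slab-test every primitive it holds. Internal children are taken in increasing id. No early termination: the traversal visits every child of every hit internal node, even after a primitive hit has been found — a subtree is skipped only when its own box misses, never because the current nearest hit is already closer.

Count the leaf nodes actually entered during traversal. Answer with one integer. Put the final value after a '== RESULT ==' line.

Trace the traversal:
N0 x:[20,60] y:[77/3,38] z:[29,125/3] -> hit [29,38], descend [2, 3, 4, 11]
  N2 x:[44,60] y:[82/3,113/3] z:[98/3,41] -> miss, prune
  N3 x:[36,57] y:[82/3,110/3] z:[29,32] -> miss, prune
  N4 x:[24,38] y:[97/3,38] z:[92/3,39] -> hit [97/3,38], descend [6, 7]
    N6 x:[25,37] y:[97/3,107/3] z:[92/3,35] -> hit [97/3,35] leaf, test {P2(miss), P8(miss)}
    N7 x:[24,38] y:[106/3,38] z:[103/3,39] -> hit [106/3,38] leaf, test {P0(miss), P11@t=112/3}
  N11 x:[20,39] y:[77/3,33] z:[107/3,125/3] -> miss, prune

Summary -> nodes [0, 2, 3, 4, 6, 7, 11]; box-tests=7; leaf-entries=2; first=P11

== RESULT ==
2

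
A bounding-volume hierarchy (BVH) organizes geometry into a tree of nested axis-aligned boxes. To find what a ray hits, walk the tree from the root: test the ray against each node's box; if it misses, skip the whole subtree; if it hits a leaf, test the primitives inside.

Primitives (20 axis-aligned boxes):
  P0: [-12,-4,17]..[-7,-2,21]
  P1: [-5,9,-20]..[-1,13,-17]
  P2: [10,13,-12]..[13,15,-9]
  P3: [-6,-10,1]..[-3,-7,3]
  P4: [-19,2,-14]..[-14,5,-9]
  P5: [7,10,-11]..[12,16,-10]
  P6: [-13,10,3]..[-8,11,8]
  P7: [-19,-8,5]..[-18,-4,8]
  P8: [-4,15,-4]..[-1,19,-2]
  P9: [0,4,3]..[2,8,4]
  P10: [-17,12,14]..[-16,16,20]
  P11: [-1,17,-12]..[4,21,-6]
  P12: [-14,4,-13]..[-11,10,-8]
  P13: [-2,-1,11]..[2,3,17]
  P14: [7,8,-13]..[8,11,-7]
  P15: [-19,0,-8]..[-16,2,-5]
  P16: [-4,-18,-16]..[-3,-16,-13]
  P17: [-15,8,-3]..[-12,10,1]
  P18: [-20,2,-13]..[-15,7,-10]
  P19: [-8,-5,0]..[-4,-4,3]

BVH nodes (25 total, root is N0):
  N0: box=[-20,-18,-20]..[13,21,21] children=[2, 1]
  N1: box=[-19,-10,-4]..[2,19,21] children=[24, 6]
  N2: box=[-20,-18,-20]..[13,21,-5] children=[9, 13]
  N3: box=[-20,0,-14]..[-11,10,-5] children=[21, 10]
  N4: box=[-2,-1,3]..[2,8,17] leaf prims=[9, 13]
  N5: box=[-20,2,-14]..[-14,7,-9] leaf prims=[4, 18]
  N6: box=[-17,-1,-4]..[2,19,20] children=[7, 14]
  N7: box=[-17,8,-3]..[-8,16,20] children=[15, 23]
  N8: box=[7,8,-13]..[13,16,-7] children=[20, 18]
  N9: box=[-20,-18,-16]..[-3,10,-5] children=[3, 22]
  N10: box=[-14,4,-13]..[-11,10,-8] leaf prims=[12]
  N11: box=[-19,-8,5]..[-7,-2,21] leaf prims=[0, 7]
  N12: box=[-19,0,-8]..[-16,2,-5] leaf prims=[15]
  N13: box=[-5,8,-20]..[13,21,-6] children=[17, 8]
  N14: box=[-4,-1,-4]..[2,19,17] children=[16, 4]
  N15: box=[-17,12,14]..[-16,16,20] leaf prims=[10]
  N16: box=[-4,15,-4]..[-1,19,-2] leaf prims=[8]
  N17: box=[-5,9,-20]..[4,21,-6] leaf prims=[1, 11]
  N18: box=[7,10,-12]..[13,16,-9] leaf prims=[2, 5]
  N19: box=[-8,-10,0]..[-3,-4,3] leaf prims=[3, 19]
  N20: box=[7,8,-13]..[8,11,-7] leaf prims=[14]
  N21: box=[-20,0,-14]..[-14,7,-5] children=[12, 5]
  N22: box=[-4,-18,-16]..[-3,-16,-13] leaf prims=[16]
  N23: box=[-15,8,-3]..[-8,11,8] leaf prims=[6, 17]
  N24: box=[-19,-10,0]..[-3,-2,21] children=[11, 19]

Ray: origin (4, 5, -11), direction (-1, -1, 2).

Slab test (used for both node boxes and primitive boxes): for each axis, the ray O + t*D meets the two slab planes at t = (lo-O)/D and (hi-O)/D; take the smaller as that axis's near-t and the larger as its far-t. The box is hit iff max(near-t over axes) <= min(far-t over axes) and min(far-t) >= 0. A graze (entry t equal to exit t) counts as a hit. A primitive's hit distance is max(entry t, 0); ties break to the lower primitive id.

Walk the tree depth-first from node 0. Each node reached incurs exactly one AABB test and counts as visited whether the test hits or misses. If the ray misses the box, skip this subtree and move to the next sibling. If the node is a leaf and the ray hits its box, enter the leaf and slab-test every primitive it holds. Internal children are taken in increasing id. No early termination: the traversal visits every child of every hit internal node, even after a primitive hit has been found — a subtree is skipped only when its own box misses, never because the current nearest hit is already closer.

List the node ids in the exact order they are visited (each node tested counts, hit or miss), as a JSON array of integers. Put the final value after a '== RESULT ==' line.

Trace the traversal:
N0 x:[-9,24] y:[-16,23] z:[-9/2,16] -> hit [-9/2,16], descend [1, 2]
  N1 x:[2,23] y:[-14,15] z:[7/2,16] -> hit [7/2,15], descend [6, 24]
    N6 x:[2,21] y:[-14,6] z:[7/2,31/2] -> hit [7/2,6], descend [7, 14]
      N7 x:[12,21] y:[-11,-3] z:[4,31/2] -> miss, prune
      N14 x:[2,8] y:[-14,6] z:[7/2,14] -> hit [7/2,6], descend [4, 16]
        N4 x:[2,6] y:[-3,6] z:[7,14] -> miss, prune
        N16 x:[5,8] y:[-14,-10] z:[7/2,9/2] -> miss, prune
    N24 x:[7,23] y:[7,15] z:[11/2,16] -> hit [7,15], descend [11, 19]
      N11 x:[11,23] y:[7,13] z:[8,16] -> hit [11,13] leaf, test {P0(miss), P7(miss)}
      N19 x:[7,12] y:[9,15] z:[11/2,7] -> miss, prune
  N2 x:[-9,24] y:[-16,23] z:[-9/2,3] -> hit [-9/2,3], descend [9, 13]
    N9 x:[7,24] y:[-5,23] z:[-5/2,3] -> miss, prune
    N13 x:[-9,9] y:[-16,-3] z:[-9/2,5/2] -> miss, prune

Visited [0, 1, 6, 7, 14, 4, 16, 24, 11, 19, 2, 9, 13]. Tests: 13 box, 1 leaf. Nearest: miss.

== RESULT ==
[0, 1, 6, 7, 14, 4, 16, 24, 11, 19, 2, 9, 13]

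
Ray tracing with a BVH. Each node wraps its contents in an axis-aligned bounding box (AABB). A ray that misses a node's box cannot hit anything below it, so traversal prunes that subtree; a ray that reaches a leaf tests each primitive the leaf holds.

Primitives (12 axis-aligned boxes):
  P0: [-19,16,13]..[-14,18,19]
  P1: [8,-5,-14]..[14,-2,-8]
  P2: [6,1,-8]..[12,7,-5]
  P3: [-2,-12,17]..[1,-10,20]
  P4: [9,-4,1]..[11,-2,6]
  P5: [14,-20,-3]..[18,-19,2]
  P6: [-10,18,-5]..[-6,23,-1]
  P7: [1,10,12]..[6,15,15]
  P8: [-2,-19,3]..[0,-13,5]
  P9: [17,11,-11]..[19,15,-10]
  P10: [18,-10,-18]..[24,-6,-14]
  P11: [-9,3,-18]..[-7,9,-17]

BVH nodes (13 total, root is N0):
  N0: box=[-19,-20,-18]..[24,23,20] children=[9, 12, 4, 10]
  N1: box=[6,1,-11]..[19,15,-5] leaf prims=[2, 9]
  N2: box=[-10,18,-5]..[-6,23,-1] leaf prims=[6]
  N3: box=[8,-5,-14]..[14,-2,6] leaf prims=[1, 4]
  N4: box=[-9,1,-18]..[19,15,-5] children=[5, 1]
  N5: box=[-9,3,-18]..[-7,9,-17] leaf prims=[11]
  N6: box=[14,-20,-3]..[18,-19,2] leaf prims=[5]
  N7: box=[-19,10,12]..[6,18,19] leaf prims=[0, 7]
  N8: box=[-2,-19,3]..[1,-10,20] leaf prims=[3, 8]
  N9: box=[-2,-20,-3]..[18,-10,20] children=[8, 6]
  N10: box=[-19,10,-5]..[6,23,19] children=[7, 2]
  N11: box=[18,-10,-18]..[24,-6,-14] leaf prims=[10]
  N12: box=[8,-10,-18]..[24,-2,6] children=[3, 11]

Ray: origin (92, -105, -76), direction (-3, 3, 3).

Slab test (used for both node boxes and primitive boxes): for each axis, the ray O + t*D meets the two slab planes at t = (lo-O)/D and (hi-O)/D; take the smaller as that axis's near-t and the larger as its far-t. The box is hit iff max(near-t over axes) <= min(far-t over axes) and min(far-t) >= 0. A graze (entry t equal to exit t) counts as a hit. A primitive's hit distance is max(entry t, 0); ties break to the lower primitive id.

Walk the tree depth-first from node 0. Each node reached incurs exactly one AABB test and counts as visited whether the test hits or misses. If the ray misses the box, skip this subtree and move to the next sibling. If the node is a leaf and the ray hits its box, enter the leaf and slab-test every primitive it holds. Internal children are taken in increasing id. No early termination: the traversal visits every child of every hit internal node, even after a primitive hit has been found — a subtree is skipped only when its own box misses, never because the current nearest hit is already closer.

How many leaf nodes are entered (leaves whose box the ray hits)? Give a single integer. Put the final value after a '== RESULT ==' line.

Walk:
N0 x:[68/3,37] y:[85/3,128/3] z:[58/3,32] -> hit [85/3,32], descend [4, 9, 10, 12]
  N4 x:[73/3,101/3] y:[106/3,40] z:[58/3,71/3] -> miss, prune
  N9 x:[74/3,94/3] y:[85/3,95/3] z:[73/3,32] -> hit [85/3,94/3], descend [6, 8]
    N6 x:[74/3,26] y:[85/3,86/3] z:[73/3,26] -> miss, prune
    N8 x:[91/3,94/3] y:[86/3,95/3] z:[79/3,32] -> hit [91/3,94/3] leaf, test {P3@t=31, P8(miss)}
  N10 x:[86/3,37] y:[115/3,128/3] z:[71/3,95/3] -> miss, prune
  N12 x:[68/3,28] y:[95/3,103/3] z:[58/3,82/3] -> miss, prune

Summary -> nodes [0, 4, 9, 6, 8, 10, 12]; box-tests=7; leaf-entries=1; first=P3

== RESULT ==
1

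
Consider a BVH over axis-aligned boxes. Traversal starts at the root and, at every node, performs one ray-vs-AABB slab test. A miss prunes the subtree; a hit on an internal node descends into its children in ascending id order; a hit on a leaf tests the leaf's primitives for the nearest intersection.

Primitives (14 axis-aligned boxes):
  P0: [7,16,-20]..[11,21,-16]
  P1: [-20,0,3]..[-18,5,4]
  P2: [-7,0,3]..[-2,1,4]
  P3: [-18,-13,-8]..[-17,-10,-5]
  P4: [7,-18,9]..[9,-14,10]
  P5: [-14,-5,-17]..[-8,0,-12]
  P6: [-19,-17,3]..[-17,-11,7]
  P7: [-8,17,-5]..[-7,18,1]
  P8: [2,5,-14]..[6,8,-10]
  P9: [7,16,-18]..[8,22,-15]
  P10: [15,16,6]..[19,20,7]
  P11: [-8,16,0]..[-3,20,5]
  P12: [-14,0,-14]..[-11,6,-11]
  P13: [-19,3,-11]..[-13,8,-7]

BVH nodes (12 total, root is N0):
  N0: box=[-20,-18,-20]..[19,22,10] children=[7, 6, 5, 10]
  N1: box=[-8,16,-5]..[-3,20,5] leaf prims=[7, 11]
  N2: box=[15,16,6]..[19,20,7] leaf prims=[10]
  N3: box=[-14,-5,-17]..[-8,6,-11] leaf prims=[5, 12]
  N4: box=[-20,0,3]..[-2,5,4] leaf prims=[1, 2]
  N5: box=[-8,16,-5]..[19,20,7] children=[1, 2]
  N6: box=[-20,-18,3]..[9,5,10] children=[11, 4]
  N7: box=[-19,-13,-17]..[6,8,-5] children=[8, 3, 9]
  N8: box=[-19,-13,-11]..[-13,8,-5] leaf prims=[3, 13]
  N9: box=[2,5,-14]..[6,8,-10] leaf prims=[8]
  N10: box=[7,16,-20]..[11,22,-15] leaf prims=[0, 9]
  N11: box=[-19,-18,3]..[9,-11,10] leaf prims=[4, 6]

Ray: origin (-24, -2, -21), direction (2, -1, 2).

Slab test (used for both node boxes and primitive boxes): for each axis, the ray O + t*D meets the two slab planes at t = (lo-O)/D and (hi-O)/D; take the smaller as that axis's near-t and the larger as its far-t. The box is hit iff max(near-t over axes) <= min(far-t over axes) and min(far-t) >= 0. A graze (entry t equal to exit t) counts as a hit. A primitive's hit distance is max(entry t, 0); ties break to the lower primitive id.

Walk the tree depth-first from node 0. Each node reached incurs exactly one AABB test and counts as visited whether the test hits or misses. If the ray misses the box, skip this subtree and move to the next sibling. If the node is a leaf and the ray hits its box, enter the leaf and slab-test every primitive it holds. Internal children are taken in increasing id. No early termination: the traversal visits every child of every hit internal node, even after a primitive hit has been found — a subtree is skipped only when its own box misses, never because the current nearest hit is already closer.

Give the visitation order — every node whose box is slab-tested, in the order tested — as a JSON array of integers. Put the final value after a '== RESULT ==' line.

Traverse from the root:
N0 x:[2,43/2] y:[-24,16] z:[1/2,31/2] -> hit [2,31/2], descend [5, 6, 7, 10]
  N5 x:[8,43/2] y:[-22,-18] z:[8,14] -> miss, prune
  N6 x:[2,33/2] y:[-7,16] z:[12,31/2] -> hit [12,31/2], descend [4, 11]
    N4 x:[2,11] y:[-7,-2] z:[12,25/2] -> miss, prune
    N11 x:[5/2,33/2] y:[9,16] z:[12,31/2] -> hit [12,31/2] leaf, test {P4@t=31/2, P6(miss)}
  N7 x:[5/2,15] y:[-10,11] z:[2,8] -> hit [5/2,8], descend [3, 8, 9]
    N3 x:[5,8] y:[-8,3] z:[2,5] -> miss, prune
    N8 x:[5/2,11/2] y:[-10,11] z:[5,8] -> hit [5,11/2] leaf, test {P3(miss), P13(miss)}
    N9 x:[13,15] y:[-10,-7] z:[7/2,11/2] -> miss, prune
  N10 x:[31/2,35/2] y:[-24,-18] z:[1/2,3] -> miss, prune

10 AABB tests over nodes [0, 5, 6, 4, 11, 7, 3, 8, 9, 10]; 2 leaves entered; closest P4.

== RESULT ==
[0, 5, 6, 4, 11, 7, 3, 8, 9, 10]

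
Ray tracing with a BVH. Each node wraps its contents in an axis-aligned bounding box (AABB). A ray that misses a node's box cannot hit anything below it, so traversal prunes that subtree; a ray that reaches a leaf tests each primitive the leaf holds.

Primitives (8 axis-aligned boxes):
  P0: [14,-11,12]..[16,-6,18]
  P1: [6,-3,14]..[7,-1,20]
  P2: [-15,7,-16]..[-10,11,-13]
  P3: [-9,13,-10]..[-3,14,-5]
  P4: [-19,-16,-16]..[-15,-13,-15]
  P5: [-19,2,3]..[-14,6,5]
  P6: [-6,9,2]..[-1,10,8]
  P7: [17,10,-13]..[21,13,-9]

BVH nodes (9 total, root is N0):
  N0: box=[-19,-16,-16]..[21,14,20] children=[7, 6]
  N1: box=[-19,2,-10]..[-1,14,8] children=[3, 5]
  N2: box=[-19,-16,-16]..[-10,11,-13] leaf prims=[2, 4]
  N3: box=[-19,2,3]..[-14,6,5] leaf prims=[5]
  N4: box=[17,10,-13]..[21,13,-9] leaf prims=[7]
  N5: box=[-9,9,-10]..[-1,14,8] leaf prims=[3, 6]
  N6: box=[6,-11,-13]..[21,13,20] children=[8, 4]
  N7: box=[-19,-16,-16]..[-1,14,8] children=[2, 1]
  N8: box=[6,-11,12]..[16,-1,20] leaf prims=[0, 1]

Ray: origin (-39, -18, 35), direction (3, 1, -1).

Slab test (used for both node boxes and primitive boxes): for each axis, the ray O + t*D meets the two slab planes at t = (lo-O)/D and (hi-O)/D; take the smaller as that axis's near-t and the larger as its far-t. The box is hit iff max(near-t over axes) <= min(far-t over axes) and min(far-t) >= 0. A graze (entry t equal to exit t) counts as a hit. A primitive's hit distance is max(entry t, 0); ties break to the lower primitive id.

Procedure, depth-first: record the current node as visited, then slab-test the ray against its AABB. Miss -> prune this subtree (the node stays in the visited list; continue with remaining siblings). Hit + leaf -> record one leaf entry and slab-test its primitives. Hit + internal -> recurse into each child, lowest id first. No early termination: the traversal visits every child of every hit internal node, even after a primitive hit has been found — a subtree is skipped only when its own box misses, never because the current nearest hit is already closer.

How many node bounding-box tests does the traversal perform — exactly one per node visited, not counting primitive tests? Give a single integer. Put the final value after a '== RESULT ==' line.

Trace the traversal:
N0 x:[20/3,20] y:[2,32] z:[15,51] -> hit [15,20], descend [6, 7]
  N6 x:[15,20] y:[7,31] z:[15,48] -> hit [15,20], descend [4, 8]
    N4 x:[56/3,20] y:[28,31] z:[44,48] -> miss, prune
    N8 x:[15,55/3] y:[7,17] z:[15,23] -> hit [15,17] leaf, test {P0(miss), P1@t=15}
  N7 x:[20/3,38/3] y:[2,32] z:[27,51] -> miss, prune

Summary -> nodes [0, 6, 4, 8, 7]; box-tests=5; leaf-entries=1; first=P1

== RESULT ==
5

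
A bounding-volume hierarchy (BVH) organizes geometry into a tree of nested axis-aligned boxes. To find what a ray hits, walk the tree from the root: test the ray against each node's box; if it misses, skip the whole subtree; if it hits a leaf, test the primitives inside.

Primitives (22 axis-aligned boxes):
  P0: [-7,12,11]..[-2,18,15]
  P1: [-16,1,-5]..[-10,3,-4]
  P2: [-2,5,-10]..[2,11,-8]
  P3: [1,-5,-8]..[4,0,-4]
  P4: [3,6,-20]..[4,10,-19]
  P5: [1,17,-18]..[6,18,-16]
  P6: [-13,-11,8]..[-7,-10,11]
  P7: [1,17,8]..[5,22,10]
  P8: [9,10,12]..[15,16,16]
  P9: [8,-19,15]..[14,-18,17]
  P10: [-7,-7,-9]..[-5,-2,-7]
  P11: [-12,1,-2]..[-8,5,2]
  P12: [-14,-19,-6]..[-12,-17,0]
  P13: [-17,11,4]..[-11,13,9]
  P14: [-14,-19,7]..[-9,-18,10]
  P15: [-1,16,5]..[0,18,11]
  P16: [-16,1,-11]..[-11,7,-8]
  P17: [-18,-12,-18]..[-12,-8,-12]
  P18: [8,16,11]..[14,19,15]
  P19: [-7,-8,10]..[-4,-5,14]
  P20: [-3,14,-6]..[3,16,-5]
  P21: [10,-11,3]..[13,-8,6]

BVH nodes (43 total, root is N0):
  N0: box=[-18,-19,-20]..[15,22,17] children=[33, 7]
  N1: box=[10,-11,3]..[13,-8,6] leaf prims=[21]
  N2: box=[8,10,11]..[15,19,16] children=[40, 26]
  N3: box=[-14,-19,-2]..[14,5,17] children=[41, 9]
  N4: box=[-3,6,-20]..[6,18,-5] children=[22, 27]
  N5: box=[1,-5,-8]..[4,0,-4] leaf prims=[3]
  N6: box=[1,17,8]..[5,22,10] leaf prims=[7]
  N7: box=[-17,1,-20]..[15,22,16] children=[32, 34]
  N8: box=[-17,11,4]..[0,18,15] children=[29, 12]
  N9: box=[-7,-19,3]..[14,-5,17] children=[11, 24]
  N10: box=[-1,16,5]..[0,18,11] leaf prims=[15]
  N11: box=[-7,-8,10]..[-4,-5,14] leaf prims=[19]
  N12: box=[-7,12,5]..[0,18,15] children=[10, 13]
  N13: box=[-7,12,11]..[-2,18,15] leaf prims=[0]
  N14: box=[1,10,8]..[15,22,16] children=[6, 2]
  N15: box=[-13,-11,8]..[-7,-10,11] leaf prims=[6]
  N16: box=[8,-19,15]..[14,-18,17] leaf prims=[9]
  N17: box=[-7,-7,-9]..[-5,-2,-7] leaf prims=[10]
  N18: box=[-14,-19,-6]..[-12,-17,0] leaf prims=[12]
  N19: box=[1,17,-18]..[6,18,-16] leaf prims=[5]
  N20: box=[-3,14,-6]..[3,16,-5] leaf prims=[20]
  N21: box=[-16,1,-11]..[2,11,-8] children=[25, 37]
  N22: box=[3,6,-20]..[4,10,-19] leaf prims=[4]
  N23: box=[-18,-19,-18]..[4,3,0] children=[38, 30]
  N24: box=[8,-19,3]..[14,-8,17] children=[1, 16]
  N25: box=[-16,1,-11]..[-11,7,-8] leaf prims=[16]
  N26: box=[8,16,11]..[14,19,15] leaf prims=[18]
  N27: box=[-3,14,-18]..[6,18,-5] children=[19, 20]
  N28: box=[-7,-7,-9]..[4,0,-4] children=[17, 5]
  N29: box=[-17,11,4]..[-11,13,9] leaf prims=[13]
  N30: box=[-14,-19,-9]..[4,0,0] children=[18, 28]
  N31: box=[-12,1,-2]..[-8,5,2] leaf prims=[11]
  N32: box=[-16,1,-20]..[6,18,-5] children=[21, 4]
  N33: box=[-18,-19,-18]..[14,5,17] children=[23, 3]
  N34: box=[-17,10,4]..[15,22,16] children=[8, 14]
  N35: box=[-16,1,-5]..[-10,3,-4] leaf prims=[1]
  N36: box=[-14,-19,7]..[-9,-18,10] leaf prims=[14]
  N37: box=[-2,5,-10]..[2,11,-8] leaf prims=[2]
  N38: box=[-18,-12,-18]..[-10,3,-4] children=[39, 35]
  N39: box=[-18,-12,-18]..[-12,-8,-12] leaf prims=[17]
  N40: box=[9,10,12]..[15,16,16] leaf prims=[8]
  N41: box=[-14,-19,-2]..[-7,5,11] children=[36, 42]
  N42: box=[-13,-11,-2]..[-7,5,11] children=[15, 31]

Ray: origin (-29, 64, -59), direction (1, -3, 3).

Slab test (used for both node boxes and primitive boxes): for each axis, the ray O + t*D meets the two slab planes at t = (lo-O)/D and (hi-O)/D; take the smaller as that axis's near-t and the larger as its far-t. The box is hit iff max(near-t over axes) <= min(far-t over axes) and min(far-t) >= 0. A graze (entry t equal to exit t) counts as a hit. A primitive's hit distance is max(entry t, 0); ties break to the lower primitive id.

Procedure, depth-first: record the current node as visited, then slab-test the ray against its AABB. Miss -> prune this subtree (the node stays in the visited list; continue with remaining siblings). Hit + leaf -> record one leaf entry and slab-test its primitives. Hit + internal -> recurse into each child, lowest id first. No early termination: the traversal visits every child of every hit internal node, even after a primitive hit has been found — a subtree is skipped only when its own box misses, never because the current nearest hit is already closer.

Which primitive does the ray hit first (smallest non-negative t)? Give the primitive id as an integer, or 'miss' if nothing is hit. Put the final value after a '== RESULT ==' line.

Traverse from the root:
N0 x:[11,44] y:[14,83/3] z:[13,76/3] -> hit [14,76/3], descend [7, 33]
  N7 x:[12,44] y:[14,21] z:[13,25] -> hit [14,21], descend [32, 34]
    N32 x:[13,35] y:[46/3,21] z:[13,18] -> hit [46/3,18], descend [4, 21]
      N4 x:[26,35] y:[46/3,58/3] z:[13,18] -> miss, prune
      N21 x:[13,31] y:[53/3,21] z:[16,17] -> miss, prune
    N34 x:[12,44] y:[14,18] z:[21,25] -> miss, prune
  N33 x:[11,43] y:[59/3,83/3] z:[41/3,76/3] -> hit [59/3,76/3], descend [3, 23]
    N3 x:[15,43] y:[59/3,83/3] z:[19,76/3] -> hit [59/3,76/3], descend [9, 41]
      N9 x:[22,43] y:[23,83/3] z:[62/3,76/3] -> hit [23,76/3], descend [11, 24]
        N11 x:[22,25] y:[23,24] z:[23,73/3] -> hit [23,24] leaf, test {P19@t=23}
        N24 x:[37,43] y:[24,83/3] z:[62/3,76/3] -> miss, prune
      N41 x:[15,22] y:[59/3,83/3] z:[19,70/3] -> hit [59/3,22], descend [36, 42]
        N36 x:[15,20] y:[82/3,83/3] z:[22,23] -> miss, prune
        N42 x:[16,22] y:[59/3,25] z:[19,70/3] -> hit [59/3,22], descend [15, 31]
          N15 x:[16,22] y:[74/3,25] z:[67/3,70/3] -> miss, prune
          N31 x:[17,21] y:[59/3,21] z:[19,61/3] -> hit [59/3,61/3] leaf, test {P11@t=59/3}
    N23 x:[11,33] y:[61/3,83/3] z:[41/3,59/3] -> miss, prune

17 AABB tests over nodes [0, 7, 32, 4, 21, 34, 33, 3, 9, 11, 24, 41, 36, 42, 15, 31, 23]; 2 leaves entered; closest P11.

== RESULT ==
11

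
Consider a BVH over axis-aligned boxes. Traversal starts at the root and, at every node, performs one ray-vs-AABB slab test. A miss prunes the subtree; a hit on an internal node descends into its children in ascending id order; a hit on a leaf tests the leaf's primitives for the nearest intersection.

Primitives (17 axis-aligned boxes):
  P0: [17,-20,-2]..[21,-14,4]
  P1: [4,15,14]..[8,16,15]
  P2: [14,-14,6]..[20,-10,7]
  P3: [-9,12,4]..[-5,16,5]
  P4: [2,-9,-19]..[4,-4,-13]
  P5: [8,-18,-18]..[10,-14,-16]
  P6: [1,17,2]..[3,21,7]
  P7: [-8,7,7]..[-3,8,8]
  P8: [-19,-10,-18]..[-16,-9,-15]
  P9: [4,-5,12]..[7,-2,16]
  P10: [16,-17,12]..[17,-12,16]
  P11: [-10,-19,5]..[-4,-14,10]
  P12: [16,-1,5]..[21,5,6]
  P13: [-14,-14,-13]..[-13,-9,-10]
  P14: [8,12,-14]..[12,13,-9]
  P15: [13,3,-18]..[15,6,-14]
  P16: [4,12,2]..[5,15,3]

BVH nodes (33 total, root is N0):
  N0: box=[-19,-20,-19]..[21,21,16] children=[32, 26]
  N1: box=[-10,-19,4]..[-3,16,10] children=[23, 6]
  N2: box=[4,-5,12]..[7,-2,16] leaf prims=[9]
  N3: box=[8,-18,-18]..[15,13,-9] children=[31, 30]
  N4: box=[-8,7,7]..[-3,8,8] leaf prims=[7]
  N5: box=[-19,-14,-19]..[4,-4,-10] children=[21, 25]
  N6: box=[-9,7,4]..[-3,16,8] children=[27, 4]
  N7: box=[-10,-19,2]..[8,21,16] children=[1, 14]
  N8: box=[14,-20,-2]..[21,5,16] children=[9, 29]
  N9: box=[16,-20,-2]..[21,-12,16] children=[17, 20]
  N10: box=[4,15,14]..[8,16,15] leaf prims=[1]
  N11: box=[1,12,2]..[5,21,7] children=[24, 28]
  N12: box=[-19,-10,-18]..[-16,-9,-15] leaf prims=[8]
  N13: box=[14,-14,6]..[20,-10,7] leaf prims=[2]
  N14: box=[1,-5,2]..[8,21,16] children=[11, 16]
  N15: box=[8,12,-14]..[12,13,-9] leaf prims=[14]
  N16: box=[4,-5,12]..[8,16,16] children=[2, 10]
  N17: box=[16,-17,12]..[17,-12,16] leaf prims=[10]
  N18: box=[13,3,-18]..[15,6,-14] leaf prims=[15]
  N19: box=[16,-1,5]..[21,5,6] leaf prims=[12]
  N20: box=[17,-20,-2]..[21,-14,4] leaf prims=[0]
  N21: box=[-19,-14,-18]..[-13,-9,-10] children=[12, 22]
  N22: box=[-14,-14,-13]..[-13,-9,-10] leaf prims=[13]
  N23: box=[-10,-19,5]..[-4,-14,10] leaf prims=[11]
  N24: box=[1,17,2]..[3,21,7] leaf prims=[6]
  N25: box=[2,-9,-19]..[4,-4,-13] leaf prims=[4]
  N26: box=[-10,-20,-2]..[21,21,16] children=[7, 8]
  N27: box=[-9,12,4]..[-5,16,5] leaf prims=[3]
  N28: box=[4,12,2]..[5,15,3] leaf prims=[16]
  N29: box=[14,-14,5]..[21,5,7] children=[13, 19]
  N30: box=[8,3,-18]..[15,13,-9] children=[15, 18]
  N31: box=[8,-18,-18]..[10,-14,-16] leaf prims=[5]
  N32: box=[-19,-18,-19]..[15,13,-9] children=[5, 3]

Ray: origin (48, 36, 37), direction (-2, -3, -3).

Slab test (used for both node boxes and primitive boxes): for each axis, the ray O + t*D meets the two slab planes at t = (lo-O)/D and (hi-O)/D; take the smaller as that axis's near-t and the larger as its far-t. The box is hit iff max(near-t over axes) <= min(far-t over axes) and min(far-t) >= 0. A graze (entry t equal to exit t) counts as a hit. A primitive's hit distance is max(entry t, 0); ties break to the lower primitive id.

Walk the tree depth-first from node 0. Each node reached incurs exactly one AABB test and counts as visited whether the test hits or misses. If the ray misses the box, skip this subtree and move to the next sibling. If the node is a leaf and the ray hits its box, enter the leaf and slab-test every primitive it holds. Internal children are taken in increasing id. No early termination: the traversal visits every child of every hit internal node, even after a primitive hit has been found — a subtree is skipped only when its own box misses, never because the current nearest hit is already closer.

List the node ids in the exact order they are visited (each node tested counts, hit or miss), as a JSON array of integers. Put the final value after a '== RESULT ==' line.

Traverse from the root:
N0 x:[27/2,67/2] y:[5,56/3] z:[7,56/3] -> hit [27/2,56/3], descend [26, 32]
  N26 x:[27/2,29] y:[5,56/3] z:[7,13] -> miss, prune
  N32 x:[33/2,67/2] y:[23/3,18] z:[46/3,56/3] -> hit [33/2,18], descend [3, 5]
    N3 x:[33/2,20] y:[23/3,18] z:[46/3,55/3] -> hit [33/2,18], descend [30, 31]
      N30 x:[33/2,20] y:[23/3,11] z:[46/3,55/3] -> miss, prune
      N31 x:[19,20] y:[50/3,18] z:[53/3,55/3] -> miss, prune
    N5 x:[22,67/2] y:[40/3,50/3] z:[47/3,56/3] -> miss, prune

7 AABB tests over nodes [0, 26, 32, 3, 30, 31, 5]; 0 leaves entered; closest miss.

== RESULT ==
[0, 26, 32, 3, 30, 31, 5]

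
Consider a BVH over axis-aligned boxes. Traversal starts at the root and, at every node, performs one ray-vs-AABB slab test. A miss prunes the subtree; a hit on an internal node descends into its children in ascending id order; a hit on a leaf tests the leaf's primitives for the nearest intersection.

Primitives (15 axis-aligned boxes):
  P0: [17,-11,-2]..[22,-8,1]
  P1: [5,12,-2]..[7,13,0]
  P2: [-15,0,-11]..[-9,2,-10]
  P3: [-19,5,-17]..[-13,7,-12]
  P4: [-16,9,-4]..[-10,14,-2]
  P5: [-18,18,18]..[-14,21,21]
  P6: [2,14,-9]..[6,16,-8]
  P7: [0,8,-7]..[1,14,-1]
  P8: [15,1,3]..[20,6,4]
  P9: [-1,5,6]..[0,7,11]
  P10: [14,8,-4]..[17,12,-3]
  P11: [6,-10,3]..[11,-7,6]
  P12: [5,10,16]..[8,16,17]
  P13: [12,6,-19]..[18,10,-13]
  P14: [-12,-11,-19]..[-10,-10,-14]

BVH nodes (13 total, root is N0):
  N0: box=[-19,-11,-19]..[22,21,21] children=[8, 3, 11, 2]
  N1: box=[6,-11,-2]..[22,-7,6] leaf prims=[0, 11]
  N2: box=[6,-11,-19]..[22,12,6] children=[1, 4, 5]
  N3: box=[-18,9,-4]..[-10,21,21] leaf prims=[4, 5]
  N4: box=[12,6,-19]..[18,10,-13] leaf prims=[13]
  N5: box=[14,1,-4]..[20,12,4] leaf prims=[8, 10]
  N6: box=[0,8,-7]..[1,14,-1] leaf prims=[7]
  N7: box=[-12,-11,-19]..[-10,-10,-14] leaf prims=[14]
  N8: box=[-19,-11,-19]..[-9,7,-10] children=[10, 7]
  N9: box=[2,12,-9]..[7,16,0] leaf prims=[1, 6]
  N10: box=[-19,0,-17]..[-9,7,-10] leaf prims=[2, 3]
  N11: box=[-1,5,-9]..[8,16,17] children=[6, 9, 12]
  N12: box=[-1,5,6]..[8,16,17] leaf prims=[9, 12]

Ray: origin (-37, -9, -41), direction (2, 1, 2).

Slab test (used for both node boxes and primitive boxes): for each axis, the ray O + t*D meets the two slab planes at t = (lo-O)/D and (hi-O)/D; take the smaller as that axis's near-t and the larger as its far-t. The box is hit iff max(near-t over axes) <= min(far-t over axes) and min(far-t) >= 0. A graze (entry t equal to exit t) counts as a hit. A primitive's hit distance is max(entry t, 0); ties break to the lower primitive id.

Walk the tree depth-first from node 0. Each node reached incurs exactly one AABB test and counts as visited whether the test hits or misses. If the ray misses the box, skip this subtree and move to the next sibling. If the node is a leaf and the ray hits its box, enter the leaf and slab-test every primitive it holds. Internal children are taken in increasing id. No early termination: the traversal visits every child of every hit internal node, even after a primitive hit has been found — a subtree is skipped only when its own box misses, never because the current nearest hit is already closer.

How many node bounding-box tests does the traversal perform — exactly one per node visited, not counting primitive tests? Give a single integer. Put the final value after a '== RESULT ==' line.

Traverse from the root:
N0 x:[9,59/2] y:[-2,30] z:[11,31] -> hit [11,59/2], descend [2, 3, 8, 11]
  N2 x:[43/2,59/2] y:[-2,21] z:[11,47/2] -> miss, prune
  N3 x:[19/2,27/2] y:[18,30] z:[37/2,31] -> miss, prune
  N8 x:[9,14] y:[-2,16] z:[11,31/2] -> hit [11,14], descend [7, 10]
    N7 x:[25/2,27/2] y:[-2,-1] z:[11,27/2] -> miss, prune
    N10 x:[9,14] y:[9,16] z:[12,31/2] -> hit [12,14] leaf, test {P2(miss), P3(miss)}
  N11 x:[18,45/2] y:[14,25] z:[16,29] -> hit [18,45/2], descend [6, 9, 12]
    N6 x:[37/2,19] y:[17,23] z:[17,20] -> hit [37/2,19] leaf, test {P7@t=37/2}
    N9 x:[39/2,22] y:[21,25] z:[16,41/2] -> miss, prune
    N12 x:[18,45/2] y:[14,25] z:[47/2,29] -> miss, prune

Summary -> nodes [0, 2, 3, 8, 7, 10, 11, 6, 9, 12]; box-tests=10; leaf-entries=2; first=P7

== RESULT ==
10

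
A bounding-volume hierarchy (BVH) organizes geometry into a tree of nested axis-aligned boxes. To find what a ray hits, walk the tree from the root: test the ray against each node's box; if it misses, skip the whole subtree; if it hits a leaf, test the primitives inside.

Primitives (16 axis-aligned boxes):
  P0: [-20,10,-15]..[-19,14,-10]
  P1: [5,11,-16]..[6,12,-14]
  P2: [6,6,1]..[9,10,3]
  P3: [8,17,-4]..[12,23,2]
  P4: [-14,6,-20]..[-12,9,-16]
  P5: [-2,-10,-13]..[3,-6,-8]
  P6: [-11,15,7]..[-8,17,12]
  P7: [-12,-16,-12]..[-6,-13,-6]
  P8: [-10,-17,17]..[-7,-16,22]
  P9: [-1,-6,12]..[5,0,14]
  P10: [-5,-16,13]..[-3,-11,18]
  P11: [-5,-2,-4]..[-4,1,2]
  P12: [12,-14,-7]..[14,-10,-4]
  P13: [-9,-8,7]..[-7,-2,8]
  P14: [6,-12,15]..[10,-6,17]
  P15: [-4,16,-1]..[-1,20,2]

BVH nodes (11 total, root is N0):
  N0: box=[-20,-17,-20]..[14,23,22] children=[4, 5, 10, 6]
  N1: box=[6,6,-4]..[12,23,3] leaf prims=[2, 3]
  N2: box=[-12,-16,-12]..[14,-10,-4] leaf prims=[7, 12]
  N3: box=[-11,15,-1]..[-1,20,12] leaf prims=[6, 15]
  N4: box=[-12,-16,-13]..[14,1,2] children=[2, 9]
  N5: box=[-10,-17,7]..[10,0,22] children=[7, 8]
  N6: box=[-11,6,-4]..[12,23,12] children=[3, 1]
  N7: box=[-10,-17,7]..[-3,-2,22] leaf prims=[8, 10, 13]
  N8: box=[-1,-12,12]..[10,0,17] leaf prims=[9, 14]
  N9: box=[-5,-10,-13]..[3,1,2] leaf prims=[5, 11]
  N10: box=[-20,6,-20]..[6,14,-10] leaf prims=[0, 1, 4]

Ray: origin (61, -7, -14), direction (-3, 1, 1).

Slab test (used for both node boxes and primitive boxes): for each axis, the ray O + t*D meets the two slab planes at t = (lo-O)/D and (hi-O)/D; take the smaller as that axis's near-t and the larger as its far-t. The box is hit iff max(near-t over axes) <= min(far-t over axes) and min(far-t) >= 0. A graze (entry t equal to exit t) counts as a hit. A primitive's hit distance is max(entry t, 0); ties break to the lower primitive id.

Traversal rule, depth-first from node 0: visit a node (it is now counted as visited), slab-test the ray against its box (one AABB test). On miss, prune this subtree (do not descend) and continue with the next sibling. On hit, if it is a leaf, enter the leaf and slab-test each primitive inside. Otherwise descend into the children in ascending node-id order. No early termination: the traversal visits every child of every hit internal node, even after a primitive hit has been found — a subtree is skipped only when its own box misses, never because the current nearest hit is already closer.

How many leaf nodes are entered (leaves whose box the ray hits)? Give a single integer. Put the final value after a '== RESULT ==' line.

Trace the traversal:
N0 x:[47/3,27] y:[-10,30] z:[-6,36] -> hit [47/3,27], descend [4, 5, 6, 10]
  N4 x:[47/3,73/3] y:[-9,8] z:[1,16] -> miss, prune
  N5 x:[17,71/3] y:[-10,7] z:[21,36] -> miss, prune
  N6 x:[49/3,24] y:[13,30] z:[10,26] -> hit [49/3,24], descend [1, 3]
    N1 x:[49/3,55/3] y:[13,30] z:[10,17] -> hit [49/3,17] leaf, test {P2(miss), P3(miss)}
    N3 x:[62/3,24] y:[22,27] z:[13,26] -> hit [22,24] leaf, test {P6@t=23, P15(miss)}
  N10 x:[55/3,27] y:[13,21] z:[-6,4] -> miss, prune

7 AABB tests over nodes [0, 4, 5, 6, 1, 3, 10]; 2 leaves entered; closest P6.

== RESULT ==
2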